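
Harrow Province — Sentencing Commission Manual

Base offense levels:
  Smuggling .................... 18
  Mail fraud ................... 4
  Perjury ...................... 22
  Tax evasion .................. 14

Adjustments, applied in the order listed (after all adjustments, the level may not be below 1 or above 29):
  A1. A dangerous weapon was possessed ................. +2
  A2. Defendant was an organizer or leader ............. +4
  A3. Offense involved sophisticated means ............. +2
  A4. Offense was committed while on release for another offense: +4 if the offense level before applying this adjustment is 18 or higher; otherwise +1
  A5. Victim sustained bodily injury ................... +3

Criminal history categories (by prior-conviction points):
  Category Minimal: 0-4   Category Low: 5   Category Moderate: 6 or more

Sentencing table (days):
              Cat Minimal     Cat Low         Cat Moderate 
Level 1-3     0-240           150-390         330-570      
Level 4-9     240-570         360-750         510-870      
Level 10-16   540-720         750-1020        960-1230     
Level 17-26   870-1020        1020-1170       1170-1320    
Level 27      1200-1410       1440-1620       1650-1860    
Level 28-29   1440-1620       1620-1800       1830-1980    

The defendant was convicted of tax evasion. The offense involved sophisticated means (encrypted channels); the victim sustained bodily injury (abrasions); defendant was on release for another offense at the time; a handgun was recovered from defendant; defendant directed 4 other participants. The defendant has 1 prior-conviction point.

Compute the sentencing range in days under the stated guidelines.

1440-1620 days

Base offense level for tax evasion: 14.
A1 applies: 14 + 2 = 16.
A2 applies: 16 + 4 = 20.
A3 applies: 20 + 2 = 22.
A4 applies (level before this adjustment is 22 ≥ 18, so +4): 22 + 4 = 26.
A5 applies: 26 + 3 = 29.
Final offense level: 29.
Criminal history: 1 prior point → Category Minimal (0-4).
Level 29 falls in the 28-29 band.
Grid: Level 28-29 × Category Minimal = 1440-1620 days.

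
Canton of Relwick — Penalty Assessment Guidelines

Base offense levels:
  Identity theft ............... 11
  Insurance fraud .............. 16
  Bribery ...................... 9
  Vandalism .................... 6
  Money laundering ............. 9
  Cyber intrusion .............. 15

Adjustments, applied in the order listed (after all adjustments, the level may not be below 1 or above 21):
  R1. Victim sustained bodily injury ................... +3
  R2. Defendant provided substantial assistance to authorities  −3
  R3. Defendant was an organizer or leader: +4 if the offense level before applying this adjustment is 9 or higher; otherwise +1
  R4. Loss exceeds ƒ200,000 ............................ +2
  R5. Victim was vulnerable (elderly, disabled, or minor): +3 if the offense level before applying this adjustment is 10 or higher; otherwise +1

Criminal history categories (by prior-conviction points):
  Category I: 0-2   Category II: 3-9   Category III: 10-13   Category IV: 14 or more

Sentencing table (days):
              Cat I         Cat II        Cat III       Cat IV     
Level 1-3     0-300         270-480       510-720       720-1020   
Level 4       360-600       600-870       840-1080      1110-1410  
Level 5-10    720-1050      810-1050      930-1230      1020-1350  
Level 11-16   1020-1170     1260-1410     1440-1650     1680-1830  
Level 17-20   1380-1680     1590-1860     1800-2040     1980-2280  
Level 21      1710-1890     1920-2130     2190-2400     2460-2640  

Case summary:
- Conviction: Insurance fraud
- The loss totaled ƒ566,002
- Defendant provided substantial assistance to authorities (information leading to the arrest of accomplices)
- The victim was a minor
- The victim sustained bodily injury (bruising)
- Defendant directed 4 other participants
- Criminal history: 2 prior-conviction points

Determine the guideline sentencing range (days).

Base offense level for insurance fraud: 16.
R1 applies: 16 + 3 = 19.
R2 applies: 19 − 3 = 16.
R3 applies (level before this adjustment is 16 ≥ 9, so +4): 16 + 4 = 20.
R4 applies: 20 + 2 = 22.
R5 applies (level before this adjustment is 22 ≥ 10, so +3): 22 + 3 = 25.
Level 25 exceeds the maximum of 21; capped at 21.
Final offense level: 21.
Criminal history: 2 prior points → Category I (0-2).
Level 21 falls in the 21 band.
Grid: Level 21 × Category I = 1710-1890 days.

1710-1890 days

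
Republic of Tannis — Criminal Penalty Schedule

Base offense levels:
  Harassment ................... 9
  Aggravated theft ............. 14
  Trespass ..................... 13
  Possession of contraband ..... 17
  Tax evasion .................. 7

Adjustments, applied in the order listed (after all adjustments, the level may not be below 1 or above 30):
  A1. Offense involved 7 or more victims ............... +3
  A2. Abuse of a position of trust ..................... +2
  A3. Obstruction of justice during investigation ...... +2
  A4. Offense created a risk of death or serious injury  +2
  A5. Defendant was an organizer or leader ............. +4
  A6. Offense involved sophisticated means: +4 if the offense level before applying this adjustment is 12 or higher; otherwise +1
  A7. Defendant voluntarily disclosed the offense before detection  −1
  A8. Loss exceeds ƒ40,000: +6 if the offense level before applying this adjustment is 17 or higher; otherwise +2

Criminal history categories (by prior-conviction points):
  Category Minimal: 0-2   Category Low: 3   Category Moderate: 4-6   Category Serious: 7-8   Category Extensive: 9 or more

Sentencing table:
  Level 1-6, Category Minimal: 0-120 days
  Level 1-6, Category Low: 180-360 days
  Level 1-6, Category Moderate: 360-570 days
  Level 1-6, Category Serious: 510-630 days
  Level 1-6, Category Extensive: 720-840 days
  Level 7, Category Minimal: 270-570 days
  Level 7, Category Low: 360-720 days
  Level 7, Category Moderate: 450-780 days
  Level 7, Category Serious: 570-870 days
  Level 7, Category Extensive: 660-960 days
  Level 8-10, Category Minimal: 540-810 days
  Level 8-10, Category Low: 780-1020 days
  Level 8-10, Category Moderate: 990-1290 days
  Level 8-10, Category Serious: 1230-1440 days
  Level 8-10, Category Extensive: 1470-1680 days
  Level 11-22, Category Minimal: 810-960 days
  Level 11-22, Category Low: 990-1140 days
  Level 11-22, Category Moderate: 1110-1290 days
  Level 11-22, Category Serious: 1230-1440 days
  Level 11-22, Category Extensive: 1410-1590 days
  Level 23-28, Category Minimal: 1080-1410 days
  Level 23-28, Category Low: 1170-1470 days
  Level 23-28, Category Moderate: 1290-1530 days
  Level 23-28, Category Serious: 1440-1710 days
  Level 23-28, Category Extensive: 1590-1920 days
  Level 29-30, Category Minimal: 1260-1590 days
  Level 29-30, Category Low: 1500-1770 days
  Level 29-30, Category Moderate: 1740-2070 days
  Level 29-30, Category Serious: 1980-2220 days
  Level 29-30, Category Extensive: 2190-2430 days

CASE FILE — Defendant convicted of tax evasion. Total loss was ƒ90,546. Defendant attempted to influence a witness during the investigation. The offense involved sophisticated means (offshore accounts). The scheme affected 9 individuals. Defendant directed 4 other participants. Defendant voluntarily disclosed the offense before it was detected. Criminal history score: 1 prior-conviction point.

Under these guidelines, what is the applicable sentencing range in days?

Base offense level for tax evasion: 7.
A1 applies: 7 + 3 = 10.
A2 does not apply.
A3 applies: 10 + 2 = 12.
A5 applies: 12 + 4 = 16.
A6 applies (level before this adjustment is 16 ≥ 12, so +4): 16 + 4 = 20.
A7 applies: 20 − 1 = 19.
A8 applies (level before this adjustment is 19 ≥ 17, so +6): 19 + 6 = 25.
Final offense level: 25.
Criminal history: 1 prior point → Category Minimal (0-2).
Level 25 falls in the 23-28 band.
Grid: Level 23-28 × Category Minimal = 1080-1410 days.

1080-1410 days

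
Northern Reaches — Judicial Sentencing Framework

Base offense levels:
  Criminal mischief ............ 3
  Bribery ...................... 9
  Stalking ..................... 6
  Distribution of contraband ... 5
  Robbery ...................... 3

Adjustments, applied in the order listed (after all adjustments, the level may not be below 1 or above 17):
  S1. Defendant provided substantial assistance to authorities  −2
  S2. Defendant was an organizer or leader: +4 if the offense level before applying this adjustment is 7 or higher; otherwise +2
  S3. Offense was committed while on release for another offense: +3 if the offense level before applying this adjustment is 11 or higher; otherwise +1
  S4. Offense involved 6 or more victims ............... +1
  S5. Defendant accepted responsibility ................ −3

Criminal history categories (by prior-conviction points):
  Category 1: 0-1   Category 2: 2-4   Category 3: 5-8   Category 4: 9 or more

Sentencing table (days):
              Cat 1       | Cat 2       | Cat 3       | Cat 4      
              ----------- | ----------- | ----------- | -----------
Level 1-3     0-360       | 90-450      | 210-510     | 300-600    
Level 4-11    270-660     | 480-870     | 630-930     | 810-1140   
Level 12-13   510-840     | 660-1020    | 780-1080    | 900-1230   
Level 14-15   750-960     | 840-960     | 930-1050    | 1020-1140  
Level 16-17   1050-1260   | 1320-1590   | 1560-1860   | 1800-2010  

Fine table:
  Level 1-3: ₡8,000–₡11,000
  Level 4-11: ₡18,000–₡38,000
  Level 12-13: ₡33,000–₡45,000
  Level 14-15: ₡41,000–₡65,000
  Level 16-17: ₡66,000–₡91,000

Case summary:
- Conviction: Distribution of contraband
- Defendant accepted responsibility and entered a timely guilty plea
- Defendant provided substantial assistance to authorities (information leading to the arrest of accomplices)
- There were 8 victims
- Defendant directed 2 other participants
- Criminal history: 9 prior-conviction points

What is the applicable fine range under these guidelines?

₡8,000–₡11,000

Base offense level for distribution of contraband: 5.
S1 applies: 5 − 2 = 3.
S2 applies (level before this adjustment is 3 < 7, so +2): 3 + 2 = 5.
S3 does not apply.
S4 applies: 5 + 1 = 6.
S5 applies: 6 − 3 = 3.
Final offense level: 3.
Level 3 falls in the 1-3 band.
Fine table: Level 1-3 → ₡8,000–₡11,000.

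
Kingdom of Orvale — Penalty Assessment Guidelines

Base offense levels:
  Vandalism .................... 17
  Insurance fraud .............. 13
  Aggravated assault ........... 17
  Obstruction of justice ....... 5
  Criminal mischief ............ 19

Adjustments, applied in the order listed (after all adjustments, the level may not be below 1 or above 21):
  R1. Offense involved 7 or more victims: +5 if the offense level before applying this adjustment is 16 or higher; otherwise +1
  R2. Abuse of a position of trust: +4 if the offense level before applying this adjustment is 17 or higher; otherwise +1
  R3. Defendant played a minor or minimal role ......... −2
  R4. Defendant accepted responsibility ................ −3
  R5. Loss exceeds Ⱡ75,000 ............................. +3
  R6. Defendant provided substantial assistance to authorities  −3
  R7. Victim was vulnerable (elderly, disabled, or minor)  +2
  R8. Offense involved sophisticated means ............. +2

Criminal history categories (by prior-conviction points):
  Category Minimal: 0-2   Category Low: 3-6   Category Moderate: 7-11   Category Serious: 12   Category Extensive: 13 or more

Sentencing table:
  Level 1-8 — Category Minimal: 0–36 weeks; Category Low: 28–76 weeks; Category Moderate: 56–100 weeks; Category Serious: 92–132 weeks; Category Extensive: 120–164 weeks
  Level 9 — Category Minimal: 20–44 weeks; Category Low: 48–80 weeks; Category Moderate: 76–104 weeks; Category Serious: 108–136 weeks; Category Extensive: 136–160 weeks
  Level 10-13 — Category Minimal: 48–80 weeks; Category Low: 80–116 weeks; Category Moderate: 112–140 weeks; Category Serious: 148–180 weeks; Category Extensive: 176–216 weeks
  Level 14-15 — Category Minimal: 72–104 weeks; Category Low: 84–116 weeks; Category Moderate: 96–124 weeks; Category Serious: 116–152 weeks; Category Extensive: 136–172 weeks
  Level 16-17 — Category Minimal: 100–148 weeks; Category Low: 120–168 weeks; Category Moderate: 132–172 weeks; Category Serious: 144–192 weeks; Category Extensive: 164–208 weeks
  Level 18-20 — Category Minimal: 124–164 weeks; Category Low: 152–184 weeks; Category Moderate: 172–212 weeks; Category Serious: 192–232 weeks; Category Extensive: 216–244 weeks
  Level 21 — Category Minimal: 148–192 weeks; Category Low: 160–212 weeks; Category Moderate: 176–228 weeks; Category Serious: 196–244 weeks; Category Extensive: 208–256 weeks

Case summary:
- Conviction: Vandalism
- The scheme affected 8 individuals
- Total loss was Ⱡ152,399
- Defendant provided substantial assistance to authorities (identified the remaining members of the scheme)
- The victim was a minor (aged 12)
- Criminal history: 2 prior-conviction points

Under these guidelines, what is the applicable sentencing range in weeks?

Base offense level for vandalism: 17.
R1 applies (level before this adjustment is 17 ≥ 16, so +5): 17 + 5 = 22.
R2 does not apply.
R3 does not apply.
R4 does not apply.
R5 applies: 22 + 3 = 25.
R6 applies: 25 − 3 = 22.
R7 applies: 22 + 2 = 24.
Level 24 exceeds the maximum of 21; capped at 21.
Final offense level: 21.
Criminal history: 2 prior points → Category Minimal (0-2).
Level 21 falls in the 21 band.
Grid: Level 21 × Category Minimal = 148-192 weeks.

148-192 weeks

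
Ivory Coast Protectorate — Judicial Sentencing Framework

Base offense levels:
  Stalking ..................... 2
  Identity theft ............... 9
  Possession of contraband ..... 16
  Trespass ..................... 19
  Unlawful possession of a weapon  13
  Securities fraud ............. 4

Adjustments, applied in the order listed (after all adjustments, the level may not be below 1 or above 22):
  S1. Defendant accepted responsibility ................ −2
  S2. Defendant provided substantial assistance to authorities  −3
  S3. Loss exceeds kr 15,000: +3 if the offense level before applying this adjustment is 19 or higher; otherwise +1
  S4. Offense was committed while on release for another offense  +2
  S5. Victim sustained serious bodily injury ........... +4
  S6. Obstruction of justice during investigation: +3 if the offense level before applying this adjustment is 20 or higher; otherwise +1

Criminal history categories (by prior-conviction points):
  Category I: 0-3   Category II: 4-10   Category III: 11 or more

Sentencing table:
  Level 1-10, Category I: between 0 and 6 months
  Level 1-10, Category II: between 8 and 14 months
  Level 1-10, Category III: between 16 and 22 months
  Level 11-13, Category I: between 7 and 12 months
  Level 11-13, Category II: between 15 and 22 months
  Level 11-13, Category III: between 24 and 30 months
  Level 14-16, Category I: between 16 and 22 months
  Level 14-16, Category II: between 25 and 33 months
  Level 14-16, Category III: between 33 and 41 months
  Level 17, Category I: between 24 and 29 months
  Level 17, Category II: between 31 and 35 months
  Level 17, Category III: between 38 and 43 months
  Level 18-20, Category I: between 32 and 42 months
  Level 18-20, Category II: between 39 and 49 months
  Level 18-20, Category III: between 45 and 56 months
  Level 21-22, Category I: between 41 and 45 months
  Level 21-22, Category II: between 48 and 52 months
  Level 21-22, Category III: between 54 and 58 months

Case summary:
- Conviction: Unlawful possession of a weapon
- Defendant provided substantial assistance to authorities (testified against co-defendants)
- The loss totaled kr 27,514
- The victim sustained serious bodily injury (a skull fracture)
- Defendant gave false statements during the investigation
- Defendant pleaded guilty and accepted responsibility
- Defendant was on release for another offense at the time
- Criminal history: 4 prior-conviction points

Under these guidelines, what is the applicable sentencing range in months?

25-33 months

Base offense level for unlawful possession of a weapon: 13.
S1 applies: 13 − 2 = 11.
S2 applies: 11 − 3 = 8.
S3 applies (level before this adjustment is 8 < 19, so +1): 8 + 1 = 9.
S4 applies: 9 + 2 = 11.
S5 applies: 11 + 4 = 15.
S6 applies (level before this adjustment is 15 < 20, so +1): 15 + 1 = 16.
Final offense level: 16.
Criminal history: 4 prior points → Category II (4-10).
Level 16 falls in the 14-16 band.
Grid: Level 14-16 × Category II = 25-33 months.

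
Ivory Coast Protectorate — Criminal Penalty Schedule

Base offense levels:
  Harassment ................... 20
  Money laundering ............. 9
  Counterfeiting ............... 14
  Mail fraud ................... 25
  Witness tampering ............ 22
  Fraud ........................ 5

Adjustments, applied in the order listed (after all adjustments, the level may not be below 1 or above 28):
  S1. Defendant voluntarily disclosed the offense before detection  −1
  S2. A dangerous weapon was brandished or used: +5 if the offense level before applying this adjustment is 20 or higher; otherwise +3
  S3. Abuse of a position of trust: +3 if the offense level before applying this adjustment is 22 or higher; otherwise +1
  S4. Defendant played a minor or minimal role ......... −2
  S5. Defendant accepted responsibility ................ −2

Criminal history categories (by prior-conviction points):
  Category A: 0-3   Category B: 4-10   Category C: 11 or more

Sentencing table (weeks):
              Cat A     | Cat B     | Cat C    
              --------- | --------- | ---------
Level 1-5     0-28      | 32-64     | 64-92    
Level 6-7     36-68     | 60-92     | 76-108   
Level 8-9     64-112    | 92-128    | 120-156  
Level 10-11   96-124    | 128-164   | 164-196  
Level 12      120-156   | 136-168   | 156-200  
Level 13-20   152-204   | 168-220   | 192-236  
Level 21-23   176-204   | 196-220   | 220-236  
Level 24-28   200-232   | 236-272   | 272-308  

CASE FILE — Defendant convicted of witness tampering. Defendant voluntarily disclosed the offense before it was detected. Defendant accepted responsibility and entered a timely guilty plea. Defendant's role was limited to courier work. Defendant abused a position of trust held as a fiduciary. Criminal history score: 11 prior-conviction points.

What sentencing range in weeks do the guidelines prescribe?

192-236 weeks

Base offense level for witness tampering: 22.
S1 applies: 22 − 1 = 21.
S2 does not apply.
S3 applies (level before this adjustment is 21 < 22, so +1): 21 + 1 = 22.
S4 applies: 22 − 2 = 20.
S5 applies: 20 − 2 = 18.
Final offense level: 18.
Criminal history: 11 prior points → Category C (11+).
Level 18 falls in the 13-20 band.
Grid: Level 13-20 × Category C = 192-236 weeks.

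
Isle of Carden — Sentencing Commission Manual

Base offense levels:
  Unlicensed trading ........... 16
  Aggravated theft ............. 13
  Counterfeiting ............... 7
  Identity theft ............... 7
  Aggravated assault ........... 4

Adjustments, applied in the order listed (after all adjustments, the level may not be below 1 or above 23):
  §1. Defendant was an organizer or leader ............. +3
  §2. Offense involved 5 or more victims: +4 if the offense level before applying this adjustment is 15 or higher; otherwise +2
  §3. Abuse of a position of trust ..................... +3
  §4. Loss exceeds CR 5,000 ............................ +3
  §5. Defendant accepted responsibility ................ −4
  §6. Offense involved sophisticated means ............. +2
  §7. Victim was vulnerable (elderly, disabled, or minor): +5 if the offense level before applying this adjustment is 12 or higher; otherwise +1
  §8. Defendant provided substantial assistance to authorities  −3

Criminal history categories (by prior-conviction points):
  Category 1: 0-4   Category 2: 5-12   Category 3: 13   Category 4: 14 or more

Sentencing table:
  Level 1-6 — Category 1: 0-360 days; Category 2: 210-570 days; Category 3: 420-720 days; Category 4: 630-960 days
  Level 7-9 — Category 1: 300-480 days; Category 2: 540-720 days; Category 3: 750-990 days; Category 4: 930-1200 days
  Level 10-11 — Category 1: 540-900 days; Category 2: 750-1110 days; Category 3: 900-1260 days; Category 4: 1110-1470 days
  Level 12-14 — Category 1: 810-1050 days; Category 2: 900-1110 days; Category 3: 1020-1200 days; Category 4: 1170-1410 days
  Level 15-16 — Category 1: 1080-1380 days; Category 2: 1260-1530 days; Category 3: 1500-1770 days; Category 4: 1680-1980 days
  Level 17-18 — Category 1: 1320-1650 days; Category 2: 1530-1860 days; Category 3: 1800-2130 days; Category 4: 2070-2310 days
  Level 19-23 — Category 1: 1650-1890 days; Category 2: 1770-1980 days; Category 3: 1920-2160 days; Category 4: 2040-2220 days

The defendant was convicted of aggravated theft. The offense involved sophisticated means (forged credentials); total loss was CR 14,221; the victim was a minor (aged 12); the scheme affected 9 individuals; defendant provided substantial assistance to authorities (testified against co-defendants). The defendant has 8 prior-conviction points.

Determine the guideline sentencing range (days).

Base offense level for aggravated theft: 13.
§1 does not apply.
§2 applies (level before this adjustment is 13 < 15, so +2): 13 + 2 = 15.
§3 does not apply.
§4 applies: 15 + 3 = 18.
§6 applies: 18 + 2 = 20.
§7 applies (level before this adjustment is 20 ≥ 12, so +5): 20 + 5 = 25.
§8 applies: 25 − 3 = 22.
Final offense level: 22.
Criminal history: 8 prior points → Category 2 (5-12).
Level 22 falls in the 19-23 band.
Grid: Level 19-23 × Category 2 = 1770-1980 days.

1770-1980 days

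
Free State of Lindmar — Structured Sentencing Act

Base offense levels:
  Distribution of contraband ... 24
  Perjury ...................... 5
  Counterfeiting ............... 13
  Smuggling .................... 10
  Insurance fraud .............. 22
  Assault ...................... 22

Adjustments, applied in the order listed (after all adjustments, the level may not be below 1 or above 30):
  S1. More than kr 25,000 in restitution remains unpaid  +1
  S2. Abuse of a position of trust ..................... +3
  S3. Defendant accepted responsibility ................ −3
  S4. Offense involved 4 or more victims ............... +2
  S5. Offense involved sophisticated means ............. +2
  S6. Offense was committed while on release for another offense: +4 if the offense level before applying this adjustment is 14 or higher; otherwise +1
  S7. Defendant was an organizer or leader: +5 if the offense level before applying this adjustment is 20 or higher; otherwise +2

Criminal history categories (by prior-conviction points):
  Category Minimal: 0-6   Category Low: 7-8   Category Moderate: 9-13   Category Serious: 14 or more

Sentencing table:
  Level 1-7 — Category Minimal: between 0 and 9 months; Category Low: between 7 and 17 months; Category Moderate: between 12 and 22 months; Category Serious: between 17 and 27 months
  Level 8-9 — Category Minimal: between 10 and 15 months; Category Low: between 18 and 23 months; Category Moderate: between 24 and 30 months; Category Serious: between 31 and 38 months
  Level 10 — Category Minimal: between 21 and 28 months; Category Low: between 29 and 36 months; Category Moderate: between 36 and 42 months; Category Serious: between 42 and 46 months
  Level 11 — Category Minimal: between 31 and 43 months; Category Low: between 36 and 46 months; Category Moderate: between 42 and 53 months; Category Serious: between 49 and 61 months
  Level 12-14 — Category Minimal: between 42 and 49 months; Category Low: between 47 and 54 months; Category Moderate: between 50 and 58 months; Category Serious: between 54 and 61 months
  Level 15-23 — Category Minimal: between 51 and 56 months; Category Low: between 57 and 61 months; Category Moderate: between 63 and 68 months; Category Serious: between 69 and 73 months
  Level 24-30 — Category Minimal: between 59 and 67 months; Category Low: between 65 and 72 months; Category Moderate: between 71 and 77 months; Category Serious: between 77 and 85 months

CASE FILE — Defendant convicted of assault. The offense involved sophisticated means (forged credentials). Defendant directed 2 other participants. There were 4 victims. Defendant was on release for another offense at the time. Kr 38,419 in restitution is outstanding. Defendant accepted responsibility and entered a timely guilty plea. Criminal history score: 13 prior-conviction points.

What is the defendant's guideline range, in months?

71-77 months

Base offense level for assault: 22.
S1 applies: 22 + 1 = 23.
S3 applies: 23 − 3 = 20.
S4 applies: 20 + 2 = 22.
S5 applies: 22 + 2 = 24.
S6 applies (level before this adjustment is 24 ≥ 14, so +4): 24 + 4 = 28.
S7 applies (level before this adjustment is 28 ≥ 20, so +5): 28 + 5 = 33.
Level 33 exceeds the maximum of 30; capped at 30.
Final offense level: 30.
Criminal history: 13 prior points → Category Moderate (9-13).
Level 30 falls in the 24-30 band.
Grid: Level 24-30 × Category Moderate = 71-77 months.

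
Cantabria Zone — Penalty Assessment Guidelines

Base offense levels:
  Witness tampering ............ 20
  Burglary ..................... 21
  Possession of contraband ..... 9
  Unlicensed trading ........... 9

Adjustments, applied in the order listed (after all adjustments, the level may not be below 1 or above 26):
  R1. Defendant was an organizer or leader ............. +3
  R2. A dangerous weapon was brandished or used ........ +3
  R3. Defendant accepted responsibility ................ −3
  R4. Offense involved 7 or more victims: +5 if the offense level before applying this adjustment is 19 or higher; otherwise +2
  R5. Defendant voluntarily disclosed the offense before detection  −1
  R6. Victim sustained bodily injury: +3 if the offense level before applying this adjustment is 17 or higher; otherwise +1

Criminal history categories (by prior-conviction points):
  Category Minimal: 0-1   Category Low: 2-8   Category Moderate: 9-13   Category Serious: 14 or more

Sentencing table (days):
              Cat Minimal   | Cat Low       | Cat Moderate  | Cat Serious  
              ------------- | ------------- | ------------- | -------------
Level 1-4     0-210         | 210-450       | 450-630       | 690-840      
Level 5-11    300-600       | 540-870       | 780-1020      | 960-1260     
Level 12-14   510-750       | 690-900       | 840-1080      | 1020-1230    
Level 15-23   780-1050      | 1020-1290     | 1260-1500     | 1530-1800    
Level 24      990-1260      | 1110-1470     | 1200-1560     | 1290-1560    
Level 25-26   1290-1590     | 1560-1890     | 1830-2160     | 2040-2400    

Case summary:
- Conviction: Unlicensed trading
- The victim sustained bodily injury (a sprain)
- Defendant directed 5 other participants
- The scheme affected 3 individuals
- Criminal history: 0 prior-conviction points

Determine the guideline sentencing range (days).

510-750 days

Base offense level for unlicensed trading: 9.
R1 applies: 9 + 3 = 12.
R4 does not apply.
R5 does not apply.
R6 applies (level before this adjustment is 12 < 17, so +1): 12 + 1 = 13.
Final offense level: 13.
Criminal history: 0 prior points → Category Minimal (0-1).
Level 13 falls in the 12-14 band.
Grid: Level 12-14 × Category Minimal = 510-750 days.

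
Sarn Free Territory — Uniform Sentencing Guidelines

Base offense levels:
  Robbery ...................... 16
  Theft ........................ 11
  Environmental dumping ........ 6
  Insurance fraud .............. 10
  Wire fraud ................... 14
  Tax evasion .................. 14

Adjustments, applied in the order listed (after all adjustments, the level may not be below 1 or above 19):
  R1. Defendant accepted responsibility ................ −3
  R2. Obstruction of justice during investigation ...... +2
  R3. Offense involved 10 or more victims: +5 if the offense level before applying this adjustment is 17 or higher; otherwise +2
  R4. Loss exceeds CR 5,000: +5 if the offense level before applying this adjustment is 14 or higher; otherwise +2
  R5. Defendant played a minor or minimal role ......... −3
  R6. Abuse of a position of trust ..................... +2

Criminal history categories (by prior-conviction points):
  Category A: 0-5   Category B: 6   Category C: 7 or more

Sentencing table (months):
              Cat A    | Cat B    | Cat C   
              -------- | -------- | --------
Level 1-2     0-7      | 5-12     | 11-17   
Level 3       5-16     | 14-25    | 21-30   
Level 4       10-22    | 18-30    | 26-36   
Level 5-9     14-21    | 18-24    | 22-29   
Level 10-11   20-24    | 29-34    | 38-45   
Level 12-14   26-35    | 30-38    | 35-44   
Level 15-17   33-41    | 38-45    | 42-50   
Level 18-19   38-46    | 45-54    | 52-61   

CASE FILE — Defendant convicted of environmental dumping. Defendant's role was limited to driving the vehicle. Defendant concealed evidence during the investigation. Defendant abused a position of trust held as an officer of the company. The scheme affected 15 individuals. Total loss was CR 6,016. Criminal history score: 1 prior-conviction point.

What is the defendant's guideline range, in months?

20-24 months

Base offense level for environmental dumping: 6.
R1 does not apply.
R2 applies: 6 + 2 = 8.
R3 applies (level before this adjustment is 8 < 17, so +2): 8 + 2 = 10.
R4 applies (level before this adjustment is 10 < 14, so +2): 10 + 2 = 12.
R5 applies: 12 − 3 = 9.
R6 applies: 9 + 2 = 11.
Final offense level: 11.
Criminal history: 1 prior point → Category A (0-5).
Level 11 falls in the 10-11 band.
Grid: Level 10-11 × Category A = 20-24 months.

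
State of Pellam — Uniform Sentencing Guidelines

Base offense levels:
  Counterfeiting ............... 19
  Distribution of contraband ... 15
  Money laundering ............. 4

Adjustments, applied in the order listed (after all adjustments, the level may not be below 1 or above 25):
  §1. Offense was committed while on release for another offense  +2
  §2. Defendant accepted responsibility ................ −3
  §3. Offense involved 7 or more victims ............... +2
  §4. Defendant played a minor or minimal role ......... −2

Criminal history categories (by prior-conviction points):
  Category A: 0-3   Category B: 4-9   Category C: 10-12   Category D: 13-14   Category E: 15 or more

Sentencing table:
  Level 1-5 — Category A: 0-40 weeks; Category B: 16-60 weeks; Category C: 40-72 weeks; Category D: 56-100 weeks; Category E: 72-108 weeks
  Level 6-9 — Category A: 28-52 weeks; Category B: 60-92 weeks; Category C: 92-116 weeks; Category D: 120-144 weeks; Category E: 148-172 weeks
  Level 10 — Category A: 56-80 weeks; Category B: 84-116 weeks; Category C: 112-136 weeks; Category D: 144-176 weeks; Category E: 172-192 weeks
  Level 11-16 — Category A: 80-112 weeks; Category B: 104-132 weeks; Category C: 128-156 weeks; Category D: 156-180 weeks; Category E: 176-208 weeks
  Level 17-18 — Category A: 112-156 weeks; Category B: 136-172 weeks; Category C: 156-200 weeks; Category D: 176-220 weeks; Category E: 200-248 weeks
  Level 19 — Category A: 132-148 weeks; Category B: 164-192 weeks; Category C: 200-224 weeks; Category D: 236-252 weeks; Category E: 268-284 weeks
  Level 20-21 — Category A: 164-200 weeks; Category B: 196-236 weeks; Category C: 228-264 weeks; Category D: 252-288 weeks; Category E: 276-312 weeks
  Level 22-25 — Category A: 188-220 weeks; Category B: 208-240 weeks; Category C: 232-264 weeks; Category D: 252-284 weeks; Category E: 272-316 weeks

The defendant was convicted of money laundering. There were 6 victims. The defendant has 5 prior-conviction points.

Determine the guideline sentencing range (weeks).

Base offense level for money laundering: 4.
Final offense level: 4.
Criminal history: 5 prior points → Category B (4-9).
Level 4 falls in the 1-5 band.
Grid: Level 1-5 × Category B = 16-60 weeks.

16-60 weeks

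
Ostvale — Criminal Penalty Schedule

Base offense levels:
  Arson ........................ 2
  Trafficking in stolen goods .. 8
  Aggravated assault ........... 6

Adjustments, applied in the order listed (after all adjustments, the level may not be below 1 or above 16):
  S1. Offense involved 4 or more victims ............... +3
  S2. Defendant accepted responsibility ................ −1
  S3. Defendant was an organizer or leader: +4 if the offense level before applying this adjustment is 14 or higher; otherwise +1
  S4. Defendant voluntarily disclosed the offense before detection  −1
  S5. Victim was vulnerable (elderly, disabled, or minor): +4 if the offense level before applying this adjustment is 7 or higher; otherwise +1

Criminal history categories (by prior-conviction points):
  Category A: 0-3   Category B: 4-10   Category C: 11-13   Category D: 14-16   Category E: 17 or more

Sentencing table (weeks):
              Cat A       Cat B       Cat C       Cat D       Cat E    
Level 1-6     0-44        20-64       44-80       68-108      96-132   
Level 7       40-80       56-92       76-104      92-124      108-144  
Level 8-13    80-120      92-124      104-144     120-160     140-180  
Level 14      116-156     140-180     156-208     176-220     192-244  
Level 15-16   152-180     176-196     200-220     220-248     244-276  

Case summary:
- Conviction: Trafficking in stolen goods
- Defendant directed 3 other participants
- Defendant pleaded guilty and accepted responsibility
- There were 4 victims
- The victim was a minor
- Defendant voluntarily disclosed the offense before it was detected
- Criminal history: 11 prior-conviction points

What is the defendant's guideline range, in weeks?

156-208 weeks

Base offense level for trafficking in stolen goods: 8.
S1 applies: 8 + 3 = 11.
S2 applies: 11 − 1 = 10.
S3 applies (level before this adjustment is 10 < 14, so +1): 10 + 1 = 11.
S4 applies: 11 − 1 = 10.
S5 applies (level before this adjustment is 10 ≥ 7, so +4): 10 + 4 = 14.
Final offense level: 14.
Criminal history: 11 prior points → Category C (11-13).
Level 14 falls in the 14 band.
Grid: Level 14 × Category C = 156-208 weeks.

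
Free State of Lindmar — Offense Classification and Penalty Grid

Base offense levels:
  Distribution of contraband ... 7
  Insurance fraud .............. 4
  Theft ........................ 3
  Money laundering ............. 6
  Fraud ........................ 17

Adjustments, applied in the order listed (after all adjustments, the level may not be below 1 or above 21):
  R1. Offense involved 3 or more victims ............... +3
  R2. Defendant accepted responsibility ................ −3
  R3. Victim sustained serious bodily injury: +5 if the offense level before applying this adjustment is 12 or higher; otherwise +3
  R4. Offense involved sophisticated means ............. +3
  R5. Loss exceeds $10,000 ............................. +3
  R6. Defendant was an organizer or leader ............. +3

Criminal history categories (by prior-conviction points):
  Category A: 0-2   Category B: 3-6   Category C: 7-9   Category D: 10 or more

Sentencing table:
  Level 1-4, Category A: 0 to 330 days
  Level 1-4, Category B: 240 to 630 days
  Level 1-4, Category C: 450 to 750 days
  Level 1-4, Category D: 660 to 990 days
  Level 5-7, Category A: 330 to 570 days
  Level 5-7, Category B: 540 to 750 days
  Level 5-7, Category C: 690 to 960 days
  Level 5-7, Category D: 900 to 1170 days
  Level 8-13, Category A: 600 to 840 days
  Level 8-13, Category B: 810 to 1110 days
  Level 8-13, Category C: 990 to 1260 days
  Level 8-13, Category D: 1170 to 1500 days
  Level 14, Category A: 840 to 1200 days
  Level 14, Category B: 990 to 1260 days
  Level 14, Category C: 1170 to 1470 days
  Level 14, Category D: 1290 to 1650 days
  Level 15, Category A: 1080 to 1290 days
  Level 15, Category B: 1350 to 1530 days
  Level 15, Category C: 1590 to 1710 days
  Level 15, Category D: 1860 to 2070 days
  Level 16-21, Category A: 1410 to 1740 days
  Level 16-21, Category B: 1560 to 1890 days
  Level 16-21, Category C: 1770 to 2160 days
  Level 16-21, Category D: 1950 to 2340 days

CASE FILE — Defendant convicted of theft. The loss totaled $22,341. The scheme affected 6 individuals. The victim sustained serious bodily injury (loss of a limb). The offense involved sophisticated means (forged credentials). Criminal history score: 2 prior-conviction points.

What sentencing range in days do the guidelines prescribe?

1080-1290 days

Base offense level for theft: 3.
R1 applies: 3 + 3 = 6.
R2 does not apply.
R3 applies (level before this adjustment is 6 < 12, so +3): 6 + 3 = 9.
R4 applies: 9 + 3 = 12.
R5 applies: 12 + 3 = 15.
R6 does not apply.
Final offense level: 15.
Criminal history: 2 prior points → Category A (0-2).
Level 15 falls in the 15 band.
Grid: Level 15 × Category A = 1080-1290 days.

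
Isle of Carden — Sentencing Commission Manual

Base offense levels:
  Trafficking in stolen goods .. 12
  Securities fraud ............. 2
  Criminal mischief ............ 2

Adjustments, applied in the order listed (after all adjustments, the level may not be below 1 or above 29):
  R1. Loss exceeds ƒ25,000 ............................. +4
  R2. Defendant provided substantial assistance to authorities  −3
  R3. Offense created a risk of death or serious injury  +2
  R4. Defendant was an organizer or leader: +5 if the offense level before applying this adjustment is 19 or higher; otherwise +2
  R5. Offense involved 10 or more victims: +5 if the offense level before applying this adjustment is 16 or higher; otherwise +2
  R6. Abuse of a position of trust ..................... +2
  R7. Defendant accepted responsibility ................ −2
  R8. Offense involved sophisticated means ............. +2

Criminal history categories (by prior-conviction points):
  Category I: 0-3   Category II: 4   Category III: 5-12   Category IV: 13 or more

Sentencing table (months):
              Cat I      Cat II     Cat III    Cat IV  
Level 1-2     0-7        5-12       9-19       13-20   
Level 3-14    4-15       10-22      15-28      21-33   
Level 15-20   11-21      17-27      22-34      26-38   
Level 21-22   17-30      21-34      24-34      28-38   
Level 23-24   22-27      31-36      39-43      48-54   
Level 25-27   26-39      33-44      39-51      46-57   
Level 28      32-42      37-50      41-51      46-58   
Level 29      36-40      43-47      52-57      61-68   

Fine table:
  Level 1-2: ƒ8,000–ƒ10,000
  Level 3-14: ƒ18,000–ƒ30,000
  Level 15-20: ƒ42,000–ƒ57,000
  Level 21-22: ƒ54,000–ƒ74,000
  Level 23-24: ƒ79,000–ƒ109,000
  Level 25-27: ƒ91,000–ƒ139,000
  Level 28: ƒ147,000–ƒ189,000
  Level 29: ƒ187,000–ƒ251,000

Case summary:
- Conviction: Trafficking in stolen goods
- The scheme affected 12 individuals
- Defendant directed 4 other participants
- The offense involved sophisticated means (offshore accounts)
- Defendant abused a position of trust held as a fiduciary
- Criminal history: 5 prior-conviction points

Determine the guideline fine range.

ƒ42,000–ƒ57,000

Base offense level for trafficking in stolen goods: 12.
R1 does not apply.
R2 does not apply.
R4 applies (level before this adjustment is 12 < 19, so +2): 12 + 2 = 14.
R5 applies (level before this adjustment is 14 < 16, so +2): 14 + 2 = 16.
R6 applies: 16 + 2 = 18.
R7 does not apply.
R8 applies: 18 + 2 = 20.
Final offense level: 20.
Level 20 falls in the 15-20 band.
Fine table: Level 15-20 → ƒ42,000–ƒ57,000.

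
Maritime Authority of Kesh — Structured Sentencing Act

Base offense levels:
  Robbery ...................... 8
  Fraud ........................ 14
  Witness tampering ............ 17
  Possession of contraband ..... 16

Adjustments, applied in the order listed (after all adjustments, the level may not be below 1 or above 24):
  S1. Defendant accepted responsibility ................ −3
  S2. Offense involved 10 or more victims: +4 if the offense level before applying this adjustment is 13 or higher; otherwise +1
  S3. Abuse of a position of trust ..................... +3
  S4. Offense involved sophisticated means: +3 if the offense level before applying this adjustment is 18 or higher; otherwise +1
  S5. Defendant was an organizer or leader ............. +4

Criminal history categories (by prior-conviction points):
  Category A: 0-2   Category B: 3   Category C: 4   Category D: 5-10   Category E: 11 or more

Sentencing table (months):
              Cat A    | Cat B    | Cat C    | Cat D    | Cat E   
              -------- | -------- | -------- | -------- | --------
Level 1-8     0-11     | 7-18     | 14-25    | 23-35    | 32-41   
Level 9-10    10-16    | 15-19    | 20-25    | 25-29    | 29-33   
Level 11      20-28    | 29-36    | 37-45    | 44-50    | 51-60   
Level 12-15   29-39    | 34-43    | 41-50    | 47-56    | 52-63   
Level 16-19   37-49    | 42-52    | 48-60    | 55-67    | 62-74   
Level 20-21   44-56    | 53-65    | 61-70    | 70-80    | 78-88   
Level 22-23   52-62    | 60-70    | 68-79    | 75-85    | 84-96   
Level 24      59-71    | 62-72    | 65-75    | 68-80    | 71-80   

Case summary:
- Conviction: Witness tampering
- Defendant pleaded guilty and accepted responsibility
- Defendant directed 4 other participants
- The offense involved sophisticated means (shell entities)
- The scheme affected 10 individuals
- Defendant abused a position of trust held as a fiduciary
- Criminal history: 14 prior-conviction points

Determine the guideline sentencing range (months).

71-80 months

Base offense level for witness tampering: 17.
S1 applies: 17 − 3 = 14.
S2 applies (level before this adjustment is 14 ≥ 13, so +4): 14 + 4 = 18.
S3 applies: 18 + 3 = 21.
S4 applies (level before this adjustment is 21 ≥ 18, so +3): 21 + 3 = 24.
S5 applies: 24 + 4 = 28.
Level 28 exceeds the maximum of 24; capped at 24.
Final offense level: 24.
Criminal history: 14 prior points → Category E (11+).
Level 24 falls in the 24 band.
Grid: Level 24 × Category E = 71-80 months.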